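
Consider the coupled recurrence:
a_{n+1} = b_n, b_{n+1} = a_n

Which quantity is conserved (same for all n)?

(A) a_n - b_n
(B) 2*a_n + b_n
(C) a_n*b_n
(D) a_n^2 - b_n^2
C

Replace a_n by a_{n+1} = b_n and b_n by b_{n+1} = a_n in each option and simplify:
(A) a_n - b_n  ->  (b_n) - (a_n) = -a_n + b_n   [not conserved]
(B) 2*a_n + b_n  ->  2*(b_n) + (a_n) = a_n + 2*b_n   [not conserved]
(C) a_n*b_n  ->  (b_n)*(a_n) = a_n*b_n   [conserved]
(D) a_n^2 - b_n^2  ->  (b_n)^2 - (a_n)^2 = -a_n^2 + b_n^2   [not conserved]

Only (C) a_n*b_n returns to itself after one step, so it is the conserved quantity.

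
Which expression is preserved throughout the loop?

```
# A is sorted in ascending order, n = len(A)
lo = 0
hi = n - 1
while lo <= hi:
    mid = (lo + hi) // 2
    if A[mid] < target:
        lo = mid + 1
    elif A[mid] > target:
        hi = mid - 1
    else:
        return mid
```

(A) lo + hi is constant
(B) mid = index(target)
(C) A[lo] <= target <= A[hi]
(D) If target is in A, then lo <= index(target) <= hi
D

A loop invariant must hold before the first iteration and be re-established by every execution of the body.

(D) If target is in A, then lo <= index(target) <= hi: Before the loop [lo, hi] = [0, n-1] covers every index. When A[mid] < target, sortedness puts target strictly to the right of mid, so setting lo = mid + 1 keeps index(target) in [lo, hi]; symmetrically for hi = mid - 1. Hence 'if target is in A then lo <= index(target) <= hi' holds after every iteration, and when lo > hi it proves target is absent.

The other options fail:
(A) lo + hi is constant: each iteration moves exactly one of lo, hi, so lo + hi changes (e.g. 0 + (n-1) becomes (mid+1) + (n-1)).
(B) mid = index(target): mid is just the current probe; it equals index(target) only on the iteration that returns.
(C) A[lo] <= target <= A[hi]: fails when target is not in A (e.g. target < A[0] already violates it before the loop), so it is not maintained in general.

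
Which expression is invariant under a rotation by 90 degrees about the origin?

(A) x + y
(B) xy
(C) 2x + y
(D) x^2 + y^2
D

A rotation by 90 degrees sends (x, y) to (-y, x).
Substitute the transformed coordinates into each option and compare with the original:
(A) x + y  ->  (-y) + (x) = x - y   [differs from x + y: not invariant]
(B) xy  ->  (-y)(x) = -xy   [differs from xy: not invariant]
(C) 2x + y  ->  2(-y) + (x) = x - 2y   [differs from 2x + y: not invariant]
(D) x^2 + y^2  ->  (-y)^2 + (x)^2 = x^2 + y^2   [equals x^2 + y^2: invariant]

Only option (D), x^2 + y^2, is unchanged by the transformation.
Geometrically, x^2 + y^2 is the squared distance from the origin, which every rotation about the origin preserves.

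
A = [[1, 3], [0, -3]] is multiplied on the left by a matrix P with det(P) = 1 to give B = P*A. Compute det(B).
-3

By the multiplicative property of determinants, det(B) = det(P*A) = det(P) * det(A) = det(A),
so the determinant is invariant under multiplication by any determinant-1 matrix; we just need det(A).

det(A) = (1)(-3) - (3)(0) = -3 - 0 = -3

Therefore det(B) = 1 * (-3) = -3.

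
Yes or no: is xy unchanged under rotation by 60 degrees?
No

Applying rotation by 60 degrees: x' = x*cos(60 degrees) - y*sin(60 degrees) = x/2 - sqrt(3)y/2, y' = x*sin(60 degrees) + y*cos(60 degrees) = sqrt(3)x/2 + y/2

Substituting into xy:
(x/2 - sqrt(3)y/2)(sqrt(3)x/2 + y/2)
= sqrt(3)x^2/4 - xy/2 - sqrt(3)y^2/4

This differs from the original expression xy, so it is NOT invariant.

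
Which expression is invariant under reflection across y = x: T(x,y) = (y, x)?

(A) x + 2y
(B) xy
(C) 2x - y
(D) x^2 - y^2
B

The map is reflection across y = x: T(x,y) = (y, x).
Substitute the transformed coordinates into each option and compare with the original:
(A) x + 2y  ->  (y) + 2(x) = 2x + y   [differs from x + 2y: not invariant]
(B) xy  ->  (y)(x) = xy   [equals xy: invariant]
(C) 2x - y  ->  2(y) - (x) = -x + 2y   [differs from 2x - y: not invariant]
(D) x^2 - y^2  ->  (y)^2 - (x)^2 = -x^2 + y^2   [differs from x^2 - y^2: not invariant]

Only option (B), xy, is unchanged by the transformation.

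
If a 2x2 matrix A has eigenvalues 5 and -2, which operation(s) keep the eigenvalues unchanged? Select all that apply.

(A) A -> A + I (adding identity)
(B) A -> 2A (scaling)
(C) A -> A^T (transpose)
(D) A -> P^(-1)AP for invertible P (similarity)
C and D

Eigenvalues are preserved by:
1. Similarity transformations: A -> P^(-1)AP (same characteristic polynomial)
2. Transpose: A^T has the same eigenvalues as A

Eigenvalues are NOT preserved by:
- Adding identity: eigenvalues become 5+1, -2+1
- Scaling: eigenvalues become 10, -4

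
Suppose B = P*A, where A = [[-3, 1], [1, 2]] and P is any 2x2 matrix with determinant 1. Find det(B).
-7

By the multiplicative property of determinants, det(B) = det(P*A) = det(P) * det(A) = det(A),
so the determinant is invariant under multiplication by any determinant-1 matrix; we just need det(A).

det(A) = (-3)(2) - (1)(1) = -6 - 1 = -7

Therefore det(B) = 1 * (-7) = -7.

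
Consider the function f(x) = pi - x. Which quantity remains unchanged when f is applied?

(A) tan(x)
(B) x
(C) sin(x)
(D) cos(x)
C

For f(x) = pi - x:
sin(pi - x) = sin(x), so sine is invariant under this transformation.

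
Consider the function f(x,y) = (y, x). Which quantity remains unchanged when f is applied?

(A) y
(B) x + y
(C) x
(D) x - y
B

For f(x,y) = (y, x):
After applying f: x' = y, y' = x. So x' + y' = y + x = x + y.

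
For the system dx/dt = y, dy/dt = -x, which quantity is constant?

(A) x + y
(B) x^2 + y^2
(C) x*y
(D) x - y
B

A first integral I satisfies dI/dt = 0 along every solution. Differentiate each option and use the equation of motion:
(A) d/dt[x + y] = y + (-x) = y - x, not identically 0
(B) d/dt[x^2 + y^2] = 2x*dx/dt + 2y*dy/dt = 2x*y + 2y*(-x) = 0
(C) d/dt[x*y] = (dx/dt)y + x(dy/dt) = y^2 - x^2, not identically 0
(D) d/dt[x - y] = y - (-x) = x + y, not identically 0

Only (B) has zero time-derivative. So x^2 + y^2 (the squared radius; trajectories are circles) is the conserved quantity.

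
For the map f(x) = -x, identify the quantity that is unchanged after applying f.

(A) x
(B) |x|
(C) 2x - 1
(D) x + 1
B

For f(x) = -x:
Applying f replaces x by -x. Since |-x| = |x|, the absolute value is unchanged by f, whereas x -> -x, 2x - 1 -> -2x - 1 and x + 1 -> -x + 1 all change.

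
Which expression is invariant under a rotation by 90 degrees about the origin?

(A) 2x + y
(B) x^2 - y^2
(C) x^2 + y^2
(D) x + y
C

A rotation by 90 degrees sends (x, y) to (-y, x).
Substitute the transformed coordinates into each option and compare with the original:
(A) 2x + y  ->  2(-y) + (x) = x - 2y   [differs from 2x + y: not invariant]
(B) x^2 - y^2  ->  (-y)^2 - (x)^2 = -x^2 + y^2   [differs from x^2 - y^2: not invariant]
(C) x^2 + y^2  ->  (-y)^2 + (x)^2 = x^2 + y^2   [equals x^2 + y^2: invariant]
(D) x + y  ->  (-y) + (x) = x - y   [differs from x + y: not invariant]

Only option (C), x^2 + y^2, is unchanged by the transformation.
Geometrically, x^2 + y^2 is the squared distance from the origin, which every rotation about the origin preserves.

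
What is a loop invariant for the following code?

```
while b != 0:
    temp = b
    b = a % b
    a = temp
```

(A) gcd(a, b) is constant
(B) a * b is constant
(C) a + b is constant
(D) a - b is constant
A

A loop invariant must hold before the first iteration and be re-established by every execution of the body.

(A) gcd(a, b) is constant: One iteration replaces (a, b) by (b, a mod b). Since a mod b = a - q*b for an integer q, any common divisor of a and b divides b and a mod b, and conversely; hence gcd(b, a mod b) = gcd(a, b). For instance (31, 11) -> (11, 9) keeps gcd = 1. At exit b = 0 and a = gcd of the original inputs.

The other options fail:
(B) a * b is constant: e.g. (a, b) = (31, 11) -> (11, 9): the product goes from 341 to 99.
(C) a + b is constant: e.g. (a, b) = (31, 11) -> (11, 9): the sum goes from 42 to 20.
(D) a - b is constant: e.g. (a, b) = (31, 11) -> (11, 9): the difference goes from 20 to 2.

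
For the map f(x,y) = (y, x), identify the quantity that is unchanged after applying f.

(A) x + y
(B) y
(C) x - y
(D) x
A

For f(x,y) = (y, x):
After applying f: x' = y, y' = x. So x' + y' = y + x = x + y.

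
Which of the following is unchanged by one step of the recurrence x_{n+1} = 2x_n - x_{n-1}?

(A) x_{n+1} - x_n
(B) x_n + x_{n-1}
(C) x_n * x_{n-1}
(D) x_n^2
A

For the recurrence x_{n+1} = 2x_n - x_{n-1}:

If x_{n+1} = 2x_n - x_{n-1}, then:
x_{n+1} - x_n = x_n - x_{n-1}
The first difference is constant throughout the sequence.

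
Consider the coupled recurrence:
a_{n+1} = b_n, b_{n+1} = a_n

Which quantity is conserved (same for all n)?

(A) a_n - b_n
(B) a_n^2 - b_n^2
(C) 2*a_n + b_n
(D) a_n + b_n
D

Replace a_n by a_{n+1} = b_n and b_n by b_{n+1} = a_n in each option and simplify:
(A) a_n - b_n  ->  (b_n) - (a_n) = -a_n + b_n   [not conserved]
(B) a_n^2 - b_n^2  ->  (b_n)^2 - (a_n)^2 = -a_n^2 + b_n^2   [not conserved]
(C) 2*a_n + b_n  ->  2*(b_n) + (a_n) = a_n + 2*b_n   [not conserved]
(D) a_n + b_n  ->  (b_n) + (a_n) = a_n + b_n   [conserved]

Only (D) a_n + b_n returns to itself after one step, so it is the conserved quantity.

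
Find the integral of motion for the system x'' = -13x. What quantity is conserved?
E = (x')^2 + 13x^2

Multiply the equation by x':
x' * x'' = -13x * x'
The left side is d/dt[(x')^2/2] and the right side is d/dt[-13x^2/2], so
d/dt[(x')^2/2 + 13x^2/2] = 0, i.e. (x')^2/2 + 13x^2/2 = constant.
Multiplying by 2, the integral of motion is E = (x')^2 + 13x^2.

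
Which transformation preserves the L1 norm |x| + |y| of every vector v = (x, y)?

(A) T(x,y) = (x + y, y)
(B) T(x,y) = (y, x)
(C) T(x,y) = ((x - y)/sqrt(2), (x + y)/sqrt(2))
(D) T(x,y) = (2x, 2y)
B

A transformation preserves a norm if ||T(v)|| = ||v|| for every v; a single vector where the norm changes rules an option out.

(A) T(x,y) = (x + y, y): v = (0, 1) has norm |0| + |1| = 1, but T(v) = (1, 1) has norm 2 -- not preserved.
(B) T(x,y) = (y, x): preserves the norm -- it only permutes the coordinates and/or flips signs, which leaves |x| + |y| unchanged.
(C) T(x,y) = ((x - y)/sqrt(2), (x + y)/sqrt(2)): v = (1, 0) has norm |1| + |0| = 1, but T(v) = (sqrt(2)/2, sqrt(2)/2) has norm sqrt(2) -- not preserved.
(D) T(x,y) = (2x, 2y): v = (1, 0) has norm |1| + |0| = 1, but T(v) = (2, 0) has norm 2 -- not preserved.

Therefore the answer is (B).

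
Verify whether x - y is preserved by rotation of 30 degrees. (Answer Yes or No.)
No

Applying rotation by 30 degrees: x' = x*cos(30 degrees) - y*sin(30 degrees) = sqrt(3)x/2 - y/2, y' = x*sin(30 degrees) + y*cos(30 degrees) = x/2 + sqrt(3)y/2

Substituting into x - y:
(sqrt(3)x/2 - y/2) - (x/2 + sqrt(3)y/2)
= -x/2 + sqrt(3)x/2 - sqrt(3)y/2 - y/2

This differs from the original expression x - y, so it is NOT invariant.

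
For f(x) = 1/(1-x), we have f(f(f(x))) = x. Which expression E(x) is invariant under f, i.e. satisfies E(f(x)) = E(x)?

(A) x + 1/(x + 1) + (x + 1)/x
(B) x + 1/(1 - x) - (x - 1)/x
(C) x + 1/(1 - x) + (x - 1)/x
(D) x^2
C

Replace x by f(x) = 1/(1 - x) in each option and simplify. As a quick numerical cross-check, also compare E(4) with E(f(4)) = E(-1/3).

(A) x + 1/(x + 1) + (x + 1)/x  ->  (1/(1 - x)) + 1/((1/(1 - x)) + 1) + ((1/(1 - x)) + 1)/(1/(1 - x)) = (-x^3 + 6x^2 - 11x + 7)/(x^2 - 3x + 2); check: E(4) = 109/20 but E(-1/3) = -5/6.   [not invariant]
(B) x + 1/(1 - x) - (x - 1)/x  ->  (1/(1 - x)) + 1/(1 - (1/(1 - x))) - ((1/(1 - x)) - 1)/(1/(1 - x)) = (x^2(1 - x) - x + (x - 1)^2)/(x(x - 1)); check: E(4) = 35/12 but E(-1/3) = -43/12.   [not invariant]
(C) x + 1/(1 - x) + (x - 1)/x  ->  (1/(1 - x)) + 1/(1 - (1/(1 - x))) + ((1/(1 - x)) - 1)/(1/(1 - x)), which simplifies back to x + 1/(1 - x) + (x - 1)/x; check: E(4) = 53/12, E(-1/3) = 53/12.   [invariant]
(D) x^2  ->  (1/(1 - x))^2 = (x - 1)^(-2); check: E(4) = 16 but E(-1/3) = 1/9.   [not invariant]

Only (C) is unchanged. Indeed f(f(x)) = 1/(1 - 1/(1-x)) = (1-x)/(-x) = (x-1)/x, so E(x) = x + f(x) + f(f(x)) is the sum over the whole 3-cycle; applying f just permutes the three terms cyclically (x -> f(x) -> f(f(x)) -> x), leaving the sum unchanged.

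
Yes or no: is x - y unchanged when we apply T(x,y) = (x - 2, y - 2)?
Yes

Substitute T(x,y) = (x - 2, y - 2) into the expression and compare with the original.

Original: x - y
After applying T: (x - 2) - (y - 2) = x - y

This is identical to the original x - y, so the expression is invariant.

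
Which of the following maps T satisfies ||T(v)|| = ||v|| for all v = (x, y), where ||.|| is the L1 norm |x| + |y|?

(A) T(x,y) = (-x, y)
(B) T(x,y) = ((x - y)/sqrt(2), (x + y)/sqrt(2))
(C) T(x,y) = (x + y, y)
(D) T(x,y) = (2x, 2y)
A

A transformation preserves a norm if ||T(v)|| = ||v|| for every v; a single vector where the norm changes rules an option out.

(A) T(x,y) = (-x, y): preserves the norm -- it only permutes the coordinates and/or flips signs, which leaves |x| + |y| unchanged.
(B) T(x,y) = ((x - y)/sqrt(2), (x + y)/sqrt(2)): v = (1, 0) has norm |1| + |0| = 1, but T(v) = (sqrt(2)/2, sqrt(2)/2) has norm sqrt(2) -- not preserved.
(C) T(x,y) = (x + y, y): v = (0, 1) has norm |0| + |1| = 1, but T(v) = (1, 1) has norm 2 -- not preserved.
(D) T(x,y) = (2x, 2y): v = (1, 0) has norm |1| + |0| = 1, but T(v) = (2, 0) has norm 2 -- not preserved.

Therefore the answer is (A).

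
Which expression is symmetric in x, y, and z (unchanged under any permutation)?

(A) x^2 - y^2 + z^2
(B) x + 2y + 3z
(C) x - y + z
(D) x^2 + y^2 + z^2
D

A symmetric expression is unchanged when the variables are permuted; here the transformation to test is the swap (x, y) -> (y, x).
A symmetric expression must survive every permutation; the single swap x <-> y already eliminates the distractors, and the keyed expression is also unchanged by x <-> z and y <-> z (each variable enters it in exactly the same way).
Substitute the transformed coordinates into each option and compare with the original:
(A) x^2 - y^2 + z^2  ->  (y)^2 - (x)^2 + z^2 = -x^2 + y^2 + z^2   [differs from x^2 - y^2 + z^2: not invariant]
(B) x + 2y + 3z  ->  (y) + 2(x) + 3z = 2x + y + 3z   [differs from x + 2y + 3z: not invariant]
(C) x - y + z  ->  (y) - (x) + z = -x + y + z   [differs from x - y + z: not invariant]
(D) x^2 + y^2 + z^2  ->  (y)^2 + (x)^2 + z^2 = x^2 + y^2 + z^2   [equals x^2 + y^2 + z^2: invariant]

Only option (D), x^2 + y^2 + z^2, is unchanged by the transformation.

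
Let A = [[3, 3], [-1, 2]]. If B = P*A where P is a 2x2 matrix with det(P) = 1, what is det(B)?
9

By the multiplicative property of determinants, det(B) = det(P*A) = det(P) * det(A) = det(A),
so the determinant is invariant under multiplication by any determinant-1 matrix; we just need det(A).

det(A) = (3)(2) - (3)(-1) = 6 - (-3) = 9

Therefore det(B) = 1 * 9 = 9.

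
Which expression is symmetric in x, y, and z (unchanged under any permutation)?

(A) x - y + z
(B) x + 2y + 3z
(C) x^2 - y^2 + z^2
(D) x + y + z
D

A symmetric expression is unchanged when the variables are permuted; here the transformation to test is the swap (x, y) -> (y, x).
A symmetric expression must survive every permutation; the single swap x <-> y already eliminates the distractors, and the keyed expression is also unchanged by x <-> z and y <-> z (each variable enters it in exactly the same way).
Substitute the transformed coordinates into each option and compare with the original:
(A) x - y + z  ->  (y) - (x) + z = -x + y + z   [differs from x - y + z: not invariant]
(B) x + 2y + 3z  ->  (y) + 2(x) + 3z = 2x + y + 3z   [differs from x + 2y + 3z: not invariant]
(C) x^2 - y^2 + z^2  ->  (y)^2 - (x)^2 + z^2 = -x^2 + y^2 + z^2   [differs from x^2 - y^2 + z^2: not invariant]
(D) x + y + z  ->  (y) + (x) + z = x + y + z   [equals x + y + z: invariant]

Only option (D), x + y + z, is unchanged by the transformation.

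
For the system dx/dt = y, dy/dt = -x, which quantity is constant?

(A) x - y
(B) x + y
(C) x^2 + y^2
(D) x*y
C

A first integral I satisfies dI/dt = 0 along every solution. Differentiate each option and use the equation of motion:
(A) d/dt[x - y] = y - (-x) = x + y, not identically 0
(B) d/dt[x + y] = y + (-x) = y - x, not identically 0
(C) d/dt[x^2 + y^2] = 2x*dx/dt + 2y*dy/dt = 2x*y + 2y*(-x) = 0
(D) d/dt[x*y] = (dx/dt)y + x(dy/dt) = y^2 - x^2, not identically 0

Only (C) has zero time-derivative. So x^2 + y^2 (the squared radius; trajectories are circles) is the conserved quantity.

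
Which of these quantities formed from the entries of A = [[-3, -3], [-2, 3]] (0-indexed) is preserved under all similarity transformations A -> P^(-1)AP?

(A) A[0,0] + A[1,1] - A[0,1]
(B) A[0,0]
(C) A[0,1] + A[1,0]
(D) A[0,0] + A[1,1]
D

A[0,0] + A[1,1] is the trace of A. By the cyclic property of the trace, tr(P^(-1)AP) = tr(APP^(-1)) = tr(A), so it is the same for every matrix similar to A.

The other combinations are not similarity invariants. For example, take P = [[1, 1], [1, 2]] (det P = 1), so P^(-1) = [[2, -1], [-1, 1]] and
B = P^(-1)AP = [[-13, -22], [7, 13]].
Evaluating each option on A and on B:
(A) A[0,0] + A[1,1] - A[0,1]: 3 for A, 22 for B -> changes
(B) A[0,0]: -3 for A, -13 for B -> changes
(C) A[0,1] + A[1,0]: -5 for A, -15 for B -> changes
(D) A[0,0] + A[1,1]: 0 for A, 0 for B -> unchanged

Only (D) A[0,0] + A[1,1] = 0 survives (and it does so for every P, not just this one), so it is the invariant.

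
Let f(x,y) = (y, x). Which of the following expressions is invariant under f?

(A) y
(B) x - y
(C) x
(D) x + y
D

For f(x,y) = (y, x):
After applying f: x' = y, y' = x. So x' + y' = y + x = x + y.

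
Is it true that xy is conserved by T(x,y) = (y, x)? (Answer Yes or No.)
Yes

Substitute T(x,y) = (y, x) into the expression and compare with the original.

Original: xy
After applying T: (y)(x) = xy

This is identical to the original xy, so the expression is invariant.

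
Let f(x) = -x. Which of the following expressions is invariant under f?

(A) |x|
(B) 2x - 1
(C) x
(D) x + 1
A

For f(x) = -x:
Applying f replaces x by -x. Since |-x| = |x|, the absolute value is unchanged by f, whereas x -> -x, 2x - 1 -> -2x - 1 and x + 1 -> -x + 1 all change.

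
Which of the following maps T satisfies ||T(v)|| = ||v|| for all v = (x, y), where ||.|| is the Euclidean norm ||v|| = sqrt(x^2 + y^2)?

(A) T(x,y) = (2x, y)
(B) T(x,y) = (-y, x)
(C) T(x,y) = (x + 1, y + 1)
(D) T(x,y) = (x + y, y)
B

A transformation preserves a norm if ||T(v)|| = ||v|| for every v; a single vector where the norm changes rules an option out.

(A) T(x,y) = (2x, y): v = (1, 0) has norm sqrt((1)^2 + (0)^2) = 1, but T(v) = (2, 0) has norm 2 -- not preserved.
(B) T(x,y) = (-y, x): preserves the norm -- it is an orthogonal map (a rotation/reflection), and (-y)^2 + (x)^2 simplifies to x^2 + y^2.
(C) T(x,y) = (x + 1, y + 1): v = (1, 0) has norm sqrt((1)^2 + (0)^2) = 1, but T(v) = (2, 1) has norm sqrt(5) -- not preserved.
(D) T(x,y) = (x + y, y): v = (0, 1) has norm sqrt((0)^2 + (1)^2) = 1, but T(v) = (1, 1) has norm sqrt(2) -- not preserved.

Therefore the answer is (B).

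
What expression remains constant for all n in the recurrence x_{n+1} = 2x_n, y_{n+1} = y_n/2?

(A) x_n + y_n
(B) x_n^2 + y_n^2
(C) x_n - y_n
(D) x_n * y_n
D

For the recurrence x_{n+1} = 2x_n, y_{n+1} = y_n/2:

x_{n+1} * y_{n+1} = (2x_n) * (y_n/2) = x_n * y_n
The product is conserved.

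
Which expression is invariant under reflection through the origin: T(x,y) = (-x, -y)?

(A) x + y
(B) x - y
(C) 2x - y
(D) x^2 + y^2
D

The map is reflection through the origin: T(x,y) = (-x, -y).
Substitute the transformed coordinates into each option and compare with the original:
(A) x + y  ->  (-x) + (-y) = -x - y   [differs from x + y: not invariant]
(B) x - y  ->  (-x) - (-y) = -x + y   [differs from x - y: not invariant]
(C) 2x - y  ->  2(-x) - (-y) = -2x + y   [differs from 2x - y: not invariant]
(D) x^2 + y^2  ->  (-x)^2 + (-y)^2 = x^2 + y^2   [equals x^2 + y^2: invariant]

Only option (D), x^2 + y^2, is unchanged by the transformation.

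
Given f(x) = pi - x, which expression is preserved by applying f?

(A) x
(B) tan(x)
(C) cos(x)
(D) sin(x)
D

For f(x) = pi - x:
sin(pi - x) = sin(x), so sine is invariant under this transformation.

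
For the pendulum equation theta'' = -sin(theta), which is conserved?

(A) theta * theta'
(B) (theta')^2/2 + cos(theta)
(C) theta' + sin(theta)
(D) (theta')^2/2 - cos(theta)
D

A first integral I satisfies dI/dt = 0 along every solution. Differentiate each option and use the equation of motion:
(A) d/dt[theta * theta'] = (theta')^2 + theta theta'' = (theta')^2 - theta sin(theta), not identically 0
(B) d/dt[(theta')^2/2 + cos(theta)] = theta' theta'' - sin(theta) theta' = -2 theta' sin(theta), not identically 0
(C) d/dt[theta' + sin(theta)] = theta'' + cos(theta) theta' = -sin(theta) + theta' cos(theta), not identically 0
(D) d/dt[(theta')^2/2 - cos(theta)] = theta' theta'' + sin(theta) theta' = theta'(-sin(theta)) + theta' sin(theta) = 0

Only (D) has zero time-derivative. This is the total energy: kinetic (theta')^2/2 plus potential -cos(theta).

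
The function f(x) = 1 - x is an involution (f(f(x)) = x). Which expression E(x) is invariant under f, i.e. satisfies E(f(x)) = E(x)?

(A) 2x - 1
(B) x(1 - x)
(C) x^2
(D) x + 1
B

Replace x by f(x) = 1 - x in each option and simplify. As a quick numerical cross-check, also compare E(4) with E(f(4)) = E(-3).

(A) 2x - 1  ->  2(1 - x) - 1 = 1 - 2x; check: E(4) = 7 but E(-3) = -7.   [not invariant]
(B) x(1 - x)  ->  (1 - x)(1 - (1 - x)), which simplifies back to x(1 - x); check: E(4) = -12, E(-3) = -12.   [invariant]
(C) x^2  ->  (1 - x)^2 = (x - 1)^2; check: E(4) = 16 but E(-3) = 9.   [not invariant]
(D) x + 1  ->  (1 - x) + 1 = 2 - x; check: E(4) = 5 but E(-3) = -2.   [not invariant]

Only (B) is unchanged. E is symmetric under swapping x with f(x) = 1 - x, which is exactly what an involution does.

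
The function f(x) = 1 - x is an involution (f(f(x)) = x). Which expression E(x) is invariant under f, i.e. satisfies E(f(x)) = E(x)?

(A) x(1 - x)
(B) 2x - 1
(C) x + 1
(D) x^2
A

Replace x by f(x) = 1 - x in each option and simplify. As a quick numerical cross-check, also compare E(4) with E(f(4)) = E(-3).

(A) x(1 - x)  ->  (1 - x)(1 - (1 - x)), which simplifies back to x(1 - x); check: E(4) = -12, E(-3) = -12.   [invariant]
(B) 2x - 1  ->  2(1 - x) - 1 = 1 - 2x; check: E(4) = 7 but E(-3) = -7.   [not invariant]
(C) x + 1  ->  (1 - x) + 1 = 2 - x; check: E(4) = 5 but E(-3) = -2.   [not invariant]
(D) x^2  ->  (1 - x)^2 = (x - 1)^2; check: E(4) = 16 but E(-3) = 9.   [not invariant]

Only (A) is unchanged. E is symmetric under swapping x with f(x) = 1 - x, which is exactly what an involution does.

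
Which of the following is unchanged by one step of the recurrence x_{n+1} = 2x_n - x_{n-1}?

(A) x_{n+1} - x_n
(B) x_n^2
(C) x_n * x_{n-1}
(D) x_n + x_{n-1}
A

For the recurrence x_{n+1} = 2x_n - x_{n-1}:

If x_{n+1} = 2x_n - x_{n-1}, then:
x_{n+1} - x_n = x_n - x_{n-1}
The first difference is constant throughout the sequence.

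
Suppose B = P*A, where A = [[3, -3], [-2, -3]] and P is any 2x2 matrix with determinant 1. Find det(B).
-15

By the multiplicative property of determinants, det(B) = det(P*A) = det(P) * det(A) = det(A),
so the determinant is invariant under multiplication by any determinant-1 matrix; we just need det(A).

det(A) = (3)(-3) - (-3)(-2) = -9 - 6 = -15

Therefore det(B) = 1 * (-15) = -15.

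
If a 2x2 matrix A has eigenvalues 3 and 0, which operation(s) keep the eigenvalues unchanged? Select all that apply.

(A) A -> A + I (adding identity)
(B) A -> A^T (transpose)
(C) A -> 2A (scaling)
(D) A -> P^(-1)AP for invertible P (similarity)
B and D

Eigenvalues are preserved by:
1. Similarity transformations: A -> P^(-1)AP (same characteristic polynomial)
2. Transpose: A^T has the same eigenvalues as A

Eigenvalues are NOT preserved by:
- Adding identity: eigenvalues become 3+1, 0+1
- Scaling: eigenvalues become 6, 0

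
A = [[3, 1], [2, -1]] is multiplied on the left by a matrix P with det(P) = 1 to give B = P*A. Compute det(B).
-5

By the multiplicative property of determinants, det(B) = det(P*A) = det(P) * det(A) = det(A),
so the determinant is invariant under multiplication by any determinant-1 matrix; we just need det(A).

det(A) = (3)(-1) - (1)(2) = -3 - 2 = -5

Therefore det(B) = 1 * (-5) = -5.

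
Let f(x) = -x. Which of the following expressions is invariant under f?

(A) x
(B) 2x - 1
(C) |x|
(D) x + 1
C

For f(x) = -x:
Applying f replaces x by -x. Since |-x| = |x|, the absolute value is unchanged by f, whereas x -> -x, 2x - 1 -> -2x - 1 and x + 1 -> -x + 1 all change.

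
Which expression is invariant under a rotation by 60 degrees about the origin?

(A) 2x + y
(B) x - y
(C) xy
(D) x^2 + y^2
D

A rotation by 60 degrees sends (x, y) to (x/2 - sqrt(3)y/2, sqrt(3)x/2 + y/2).
Substitute the transformed coordinates into each option and compare with the original:
(A) 2x + y  ->  2(x/2 - sqrt(3)y/2) + (sqrt(3)x/2 + y/2) = sqrt(3)x/2 + x - sqrt(3)y + y/2   [differs from 2x + y: not invariant]
(B) x - y  ->  (x/2 - sqrt(3)y/2) - (sqrt(3)x/2 + y/2) = -sqrt(3)x/2 + x/2 - sqrt(3)y/2 - y/2   [differs from x - y: not invariant]
(C) xy  ->  (x/2 - sqrt(3)y/2)(sqrt(3)x/2 + y/2) = sqrt(3)x^2/4 - xy/2 - sqrt(3)y^2/4   [differs from xy: not invariant]
(D) x^2 + y^2  ->  (x/2 - sqrt(3)y/2)^2 + (sqrt(3)x/2 + y/2)^2 = x^2 + y^2   [equals x^2 + y^2: invariant]

Only option (D), x^2 + y^2, is unchanged by the transformation.
Geometrically, x^2 + y^2 is the squared distance from the origin, which every rotation about the origin preserves.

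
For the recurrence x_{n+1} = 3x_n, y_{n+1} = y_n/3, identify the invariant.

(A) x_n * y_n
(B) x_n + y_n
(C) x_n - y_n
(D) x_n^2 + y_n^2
A

For the recurrence x_{n+1} = 3x_n, y_{n+1} = y_n/3:

x_{n+1} * y_{n+1} = (3x_n) * (y_n/3) = x_n * y_n
The product is conserved.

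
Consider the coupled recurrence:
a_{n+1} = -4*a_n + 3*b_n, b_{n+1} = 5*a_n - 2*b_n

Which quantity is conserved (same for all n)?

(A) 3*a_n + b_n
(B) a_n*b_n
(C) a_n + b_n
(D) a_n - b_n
C

Replace a_n by a_{n+1} = -4*a_n + 3*b_n and b_n by b_{n+1} = 5*a_n - 2*b_n in each option and simplify:
(A) 3*a_n + b_n  ->  3*(-4*a_n + 3*b_n) + (5*a_n - 2*b_n) = -7*a_n + 7*b_n   [not conserved]
(B) a_n*b_n  ->  (-4*a_n + 3*b_n)*(5*a_n - 2*b_n) = -20*a_n^2 + 23*a_n*b_n - 6*b_n^2   [not conserved]
(C) a_n + b_n  ->  (-4*a_n + 3*b_n) + (5*a_n - 2*b_n) = a_n + b_n   [conserved]
(D) a_n - b_n  ->  (-4*a_n + 3*b_n) - (5*a_n - 2*b_n) = -9*a_n + 5*b_n   [not conserved]

Only (C) a_n + b_n returns to itself after one step, so it is the conserved quantity.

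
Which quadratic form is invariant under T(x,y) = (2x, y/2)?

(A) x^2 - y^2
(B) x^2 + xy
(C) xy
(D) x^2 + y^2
C

T multiplies x by 2 and divides y by 2.
Substitute the transformed coordinates into each option and compare with the original:
(A) x^2 - y^2  ->  (2x)^2 - (y/2)^2 = 4x^2 - y^2/4   [differs from x^2 - y^2: not invariant]
(B) x^2 + xy  ->  (2x)^2 + (2x)(y/2) = 4x^2 + xy   [differs from x^2 + xy: not invariant]
(C) xy  ->  (2x)(y/2) = xy   [equals xy: invariant]
(D) x^2 + y^2  ->  (2x)^2 + (y/2)^2 = 4x^2 + y^2/4   [differs from x^2 + y^2: not invariant]

Only option (C), xy, is unchanged by the transformation.
The factors 2 and 1/2 cancel only in the pure product xy.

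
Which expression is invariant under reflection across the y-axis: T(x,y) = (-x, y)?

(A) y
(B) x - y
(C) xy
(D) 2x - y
A

The map is reflection across the y-axis: T(x,y) = (-x, y).
Substitute the transformed coordinates into each option and compare with the original:
(A) y  ->  (y) = y   [equals y: invariant]
(B) x - y  ->  (-x) - (y) = -x - y   [differs from x - y: not invariant]
(C) xy  ->  (-x)(y) = -xy   [differs from xy: not invariant]
(D) 2x - y  ->  2(-x) - (y) = -2x - y   [differs from 2x - y: not invariant]

Only option (A), y, is unchanged by the transformation.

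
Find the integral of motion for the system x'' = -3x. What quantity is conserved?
E = (x')^2 + 3x^2

Multiply the equation by x':
x' * x'' = -3x * x'
The left side is d/dt[(x')^2/2] and the right side is d/dt[-3x^2/2], so
d/dt[(x')^2/2 + 3x^2/2] = 0, i.e. (x')^2/2 + 3x^2/2 = constant.
Multiplying by 2, the integral of motion is E = (x')^2 + 3x^2.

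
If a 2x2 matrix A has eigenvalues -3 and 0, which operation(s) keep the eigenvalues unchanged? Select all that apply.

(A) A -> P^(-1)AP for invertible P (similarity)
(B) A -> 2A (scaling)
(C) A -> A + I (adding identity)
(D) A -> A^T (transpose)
A and D

Eigenvalues are preserved by:
1. Similarity transformations: A -> P^(-1)AP (same characteristic polynomial)
2. Transpose: A^T has the same eigenvalues as A

Eigenvalues are NOT preserved by:
- Adding identity: eigenvalues become -3+1, 0+1
- Scaling: eigenvalues become -6, 0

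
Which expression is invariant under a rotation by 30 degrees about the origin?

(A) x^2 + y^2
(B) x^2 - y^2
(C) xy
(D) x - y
A

A rotation by 30 degrees sends (x, y) to (sqrt(3)x/2 - y/2, x/2 + sqrt(3)y/2).
Substitute the transformed coordinates into each option and compare with the original:
(A) x^2 + y^2  ->  (sqrt(3)x/2 - y/2)^2 + (x/2 + sqrt(3)y/2)^2 = x^2 + y^2   [equals x^2 + y^2: invariant]
(B) x^2 - y^2  ->  (sqrt(3)x/2 - y/2)^2 - (x/2 + sqrt(3)y/2)^2 = x^2/2 - sqrt(3)xy - y^2/2   [differs from x^2 - y^2: not invariant]
(C) xy  ->  (sqrt(3)x/2 - y/2)(x/2 + sqrt(3)y/2) = sqrt(3)x^2/4 + xy/2 - sqrt(3)y^2/4   [differs from xy: not invariant]
(D) x - y  ->  (sqrt(3)x/2 - y/2) - (x/2 + sqrt(3)y/2) = -x/2 + sqrt(3)x/2 - sqrt(3)y/2 - y/2   [differs from x - y: not invariant]

Only option (A), x^2 + y^2, is unchanged by the transformation.
Geometrically, x^2 + y^2 is the squared distance from the origin, which every rotation about the origin preserves.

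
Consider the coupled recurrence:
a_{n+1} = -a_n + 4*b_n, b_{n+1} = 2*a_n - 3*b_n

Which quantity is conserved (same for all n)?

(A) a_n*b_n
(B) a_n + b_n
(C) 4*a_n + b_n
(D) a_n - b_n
B

Replace a_n by a_{n+1} = -a_n + 4*b_n and b_n by b_{n+1} = 2*a_n - 3*b_n in each option and simplify:
(A) a_n*b_n  ->  (-a_n + 4*b_n)*(2*a_n - 3*b_n) = -2*a_n^2 + 11*a_n*b_n - 12*b_n^2   [not conserved]
(B) a_n + b_n  ->  (-a_n + 4*b_n) + (2*a_n - 3*b_n) = a_n + b_n   [conserved]
(C) 4*a_n + b_n  ->  4*(-a_n + 4*b_n) + (2*a_n - 3*b_n) = -2*a_n + 13*b_n   [not conserved]
(D) a_n - b_n  ->  (-a_n + 4*b_n) - (2*a_n - 3*b_n) = -3*a_n + 7*b_n   [not conserved]

Only (B) a_n + b_n returns to itself after one step, so it is the conserved quantity.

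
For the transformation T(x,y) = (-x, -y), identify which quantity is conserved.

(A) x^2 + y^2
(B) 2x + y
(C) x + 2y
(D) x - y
A

An expression E(x,y) is invariant under T if E(T(x,y)) = E(x,y). Here T(x,y) = (-x, -y).
Substitute the transformed coordinates into each option and compare with the original:
(A) x^2 + y^2  ->  (-x)^2 + (-y)^2 = x^2 + y^2   [equals x^2 + y^2: invariant]
(B) 2x + y  ->  2(-x) + (-y) = -2x - y   [differs from 2x + y: not invariant]
(C) x + 2y  ->  (-x) + 2(-y) = -x - 2y   [differs from x + 2y: not invariant]
(D) x - y  ->  (-x) - (-y) = -x + y   [differs from x - y: not invariant]

Only option (A), x^2 + y^2, is unchanged by the transformation.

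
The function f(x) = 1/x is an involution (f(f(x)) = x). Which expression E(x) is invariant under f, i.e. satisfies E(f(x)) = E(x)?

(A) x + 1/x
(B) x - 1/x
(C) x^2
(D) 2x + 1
A

Replace x by f(x) = 1/x in each option and simplify. As a quick numerical cross-check, also compare E(4) with E(f(4)) = E(1/4).

(A) x + 1/x  ->  (1/x) + 1/(1/x), which simplifies back to x + 1/x; check: E(4) = 17/4, E(1/4) = 17/4.   [invariant]
(B) x - 1/x  ->  (1/x) - 1/(1/x) = -x + 1/x; check: E(4) = 15/4 but E(1/4) = -15/4.   [not invariant]
(C) x^2  ->  (1/x)^2 = x^(-2); check: E(4) = 16 but E(1/4) = 1/16.   [not invariant]
(D) 2x + 1  ->  2(1/x) + 1 = (x + 2)/x; check: E(4) = 9 but E(1/4) = 3/2.   [not invariant]

Only (A) is unchanged. E is symmetric under swapping x with f(x) = 1/x, which is exactly what an involution does.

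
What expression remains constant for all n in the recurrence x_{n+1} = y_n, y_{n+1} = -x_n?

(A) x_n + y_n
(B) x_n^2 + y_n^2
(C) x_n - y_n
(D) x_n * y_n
B

For the recurrence x_{n+1} = y_n, y_{n+1} = -x_n:

x_{n+1}^2 + y_{n+1}^2 = y_n^2 + (-x_n)^2 = x_n^2 + y_n^2
The sum of squares is conserved (like energy in a harmonic oscillator).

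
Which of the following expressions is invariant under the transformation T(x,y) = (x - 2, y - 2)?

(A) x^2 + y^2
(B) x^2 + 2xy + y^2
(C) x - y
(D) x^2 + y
C

An expression E(x,y) is invariant under T if E(T(x,y)) = E(x,y). Here T(x,y) = (x - 2, y - 2).
Substitute the transformed coordinates into each option and compare with the original:
(A) x^2 + y^2  ->  (x - 2)^2 + (y - 2)^2 = x^2 - 4x + y^2 - 4y + 8   [differs from x^2 + y^2: not invariant]
(B) x^2 + 2xy + y^2  ->  (x - 2)^2 + 2(x - 2)(y - 2) + (y - 2)^2 = x^2 + 2xy - 8x + y^2 - 8y + 16   [differs from x^2 + 2xy + y^2: not invariant]
(C) x - y  ->  (x - 2) - (y - 2) = x - y   [equals x - y: invariant]
(D) x^2 + y  ->  (x - 2)^2 + (y - 2) = x^2 - 4x + y + 2   [differs from x^2 + y: not invariant]

Only option (C), x - y, is unchanged by the transformation.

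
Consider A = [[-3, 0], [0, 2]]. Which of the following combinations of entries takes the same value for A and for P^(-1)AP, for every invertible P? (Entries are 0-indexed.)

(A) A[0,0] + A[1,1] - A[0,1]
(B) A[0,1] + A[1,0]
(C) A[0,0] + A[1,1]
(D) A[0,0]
C

A[0,0] + A[1,1] is the trace of A. By the cyclic property of the trace, tr(P^(-1)AP) = tr(APP^(-1)) = tr(A), so it is the same for every matrix similar to A.

The other combinations are not similarity invariants. For example, take P = [[2, 1], [1, 1]] (det P = 1), so P^(-1) = [[1, -1], [-1, 2]] and
B = P^(-1)AP = [[-8, -5], [10, 7]].
Evaluating each option on A and on B:
(A) A[0,0] + A[1,1] - A[0,1]: -1 for A, 4 for B -> changes
(B) A[0,1] + A[1,0]: 0 for A, 5 for B -> changes
(C) A[0,0] + A[1,1]: -1 for A, -1 for B -> unchanged
(D) A[0,0]: -3 for A, -8 for B -> changes

Only (C) A[0,0] + A[1,1] = -1 survives (and it does so for every P, not just this one), so it is the invariant.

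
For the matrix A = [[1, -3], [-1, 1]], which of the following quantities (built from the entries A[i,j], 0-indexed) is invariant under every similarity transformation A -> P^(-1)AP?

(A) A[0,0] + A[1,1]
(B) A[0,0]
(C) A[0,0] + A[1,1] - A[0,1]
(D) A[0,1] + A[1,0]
A

A[0,0] + A[1,1] is the trace of A. By the cyclic property of the trace, tr(P^(-1)AP) = tr(APP^(-1)) = tr(A), so it is the same for every matrix similar to A.

The other combinations are not similarity invariants. For example, take P = [[1, 1], [1, 2]] (det P = 1), so P^(-1) = [[2, -1], [-1, 1]] and
B = P^(-1)AP = [[-4, -11], [2, 6]].
Evaluating each option on A and on B:
(A) A[0,0] + A[1,1]: 2 for A, 2 for B -> unchanged
(B) A[0,0]: 1 for A, -4 for B -> changes
(C) A[0,0] + A[1,1] - A[0,1]: 5 for A, 13 for B -> changes
(D) A[0,1] + A[1,0]: -4 for A, -9 for B -> changes

Only (A) A[0,0] + A[1,1] = 2 survives (and it does so for every P, not just this one), so it is the invariant.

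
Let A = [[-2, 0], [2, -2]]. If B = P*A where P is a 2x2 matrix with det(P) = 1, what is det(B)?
4

By the multiplicative property of determinants, det(B) = det(P*A) = det(P) * det(A) = det(A),
so the determinant is invariant under multiplication by any determinant-1 matrix; we just need det(A).

det(A) = (-2)(-2) - (0)(2) = 4 - 0 = 4

Therefore det(B) = 1 * 4 = 4.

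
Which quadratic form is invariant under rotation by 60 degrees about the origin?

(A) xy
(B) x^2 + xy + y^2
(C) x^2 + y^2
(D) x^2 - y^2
C

Rotation by 60 degrees sends (x, y) to (x/2 - sqrt(3)y/2, sqrt(3)x/2 + y/2).
Substitute the transformed coordinates into each option and compare with the original:
(A) xy  ->  (x/2 - sqrt(3)y/2)(sqrt(3)x/2 + y/2) = sqrt(3)x^2/4 - xy/2 - sqrt(3)y^2/4   [differs from xy: not invariant]
(B) x^2 + xy + y^2  ->  (x/2 - sqrt(3)y/2)^2 + (x/2 - sqrt(3)y/2)(sqrt(3)x/2 + y/2) + (sqrt(3)x/2 + y/2)^2 = sqrt(3)x^2/4 + x^2 - xy/2 - sqrt(3)y^2/4 + y^2   [differs from x^2 + xy + y^2: not invariant]
(C) x^2 + y^2  ->  (x/2 - sqrt(3)y/2)^2 + (sqrt(3)x/2 + y/2)^2 = x^2 + y^2   [equals x^2 + y^2: invariant]
(D) x^2 - y^2  ->  (x/2 - sqrt(3)y/2)^2 - (sqrt(3)x/2 + y/2)^2 = -x^2/2 - sqrt(3)xy + y^2/2   [differs from x^2 - y^2: not invariant]

Only option (C), x^2 + y^2, is unchanged by the transformation.
x^2 + y^2 is the squared distance from the origin, which rotations preserve.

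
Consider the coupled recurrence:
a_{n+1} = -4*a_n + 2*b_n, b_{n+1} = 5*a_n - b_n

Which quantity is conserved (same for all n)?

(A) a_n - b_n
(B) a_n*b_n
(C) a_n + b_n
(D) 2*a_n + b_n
C

Replace a_n by a_{n+1} = -4*a_n + 2*b_n and b_n by b_{n+1} = 5*a_n - b_n in each option and simplify:
(A) a_n - b_n  ->  (-4*a_n + 2*b_n) - (5*a_n - b_n) = -9*a_n + 3*b_n   [not conserved]
(B) a_n*b_n  ->  (-4*a_n + 2*b_n)*(5*a_n - b_n) = -20*a_n^2 + 14*a_n*b_n - 2*b_n^2   [not conserved]
(C) a_n + b_n  ->  (-4*a_n + 2*b_n) + (5*a_n - b_n) = a_n + b_n   [conserved]
(D) 2*a_n + b_n  ->  2*(-4*a_n + 2*b_n) + (5*a_n - b_n) = -3*a_n + 3*b_n   [not conserved]

Only (C) a_n + b_n returns to itself after one step, so it is the conserved quantity.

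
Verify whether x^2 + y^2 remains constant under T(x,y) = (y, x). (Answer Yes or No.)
Yes

Substitute T(x,y) = (y, x) into the expression and compare with the original.

Original: x^2 + y^2
After applying T: (y)^2 + (x)^2 = x^2 + y^2

This is identical to the original x^2 + y^2, so the expression is invariant.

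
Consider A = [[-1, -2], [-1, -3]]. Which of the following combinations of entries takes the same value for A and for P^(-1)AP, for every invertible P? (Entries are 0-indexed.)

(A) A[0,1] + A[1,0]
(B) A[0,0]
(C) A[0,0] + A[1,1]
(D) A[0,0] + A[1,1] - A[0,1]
C

A[0,0] + A[1,1] is the trace of A. By the cyclic property of the trace, tr(P^(-1)AP) = tr(APP^(-1)) = tr(A), so it is the same for every matrix similar to A.

The other combinations are not similarity invariants. For example, take P = [[2, 1], [1, 1]] (det P = 1), so P^(-1) = [[1, -1], [-1, 2]] and
B = P^(-1)AP = [[1, 1], [-6, -5]].
Evaluating each option on A and on B:
(A) A[0,1] + A[1,0]: -3 for A, -5 for B -> changes
(B) A[0,0]: -1 for A, 1 for B -> changes
(C) A[0,0] + A[1,1]: -4 for A, -4 for B -> unchanged
(D) A[0,0] + A[1,1] - A[0,1]: -2 for A, -5 for B -> changes

Only (C) A[0,0] + A[1,1] = -4 survives (and it does so for every P, not just this one), so it is the invariant.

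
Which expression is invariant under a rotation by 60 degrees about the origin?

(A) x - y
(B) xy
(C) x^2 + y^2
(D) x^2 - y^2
C

A rotation by 60 degrees sends (x, y) to (x/2 - sqrt(3)y/2, sqrt(3)x/2 + y/2).
Substitute the transformed coordinates into each option and compare with the original:
(A) x - y  ->  (x/2 - sqrt(3)y/2) - (sqrt(3)x/2 + y/2) = -sqrt(3)x/2 + x/2 - sqrt(3)y/2 - y/2   [differs from x - y: not invariant]
(B) xy  ->  (x/2 - sqrt(3)y/2)(sqrt(3)x/2 + y/2) = sqrt(3)x^2/4 - xy/2 - sqrt(3)y^2/4   [differs from xy: not invariant]
(C) x^2 + y^2  ->  (x/2 - sqrt(3)y/2)^2 + (sqrt(3)x/2 + y/2)^2 = x^2 + y^2   [equals x^2 + y^2: invariant]
(D) x^2 - y^2  ->  (x/2 - sqrt(3)y/2)^2 - (sqrt(3)x/2 + y/2)^2 = -x^2/2 - sqrt(3)xy + y^2/2   [differs from x^2 - y^2: not invariant]

Only option (C), x^2 + y^2, is unchanged by the transformation.
Geometrically, x^2 + y^2 is the squared distance from the origin, which every rotation about the origin preserves.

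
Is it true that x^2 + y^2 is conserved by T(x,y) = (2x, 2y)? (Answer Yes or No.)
No

Substitute T(x,y) = (2x, 2y) into the expression and compare with the original.

Original: x^2 + y^2
After applying T: (2x)^2 + (2y)^2 = 4x^2 + 4y^2

This differs from the original x^2 + y^2 (difference: 3x^2 + 3y^2), so the expression is NOT invariant.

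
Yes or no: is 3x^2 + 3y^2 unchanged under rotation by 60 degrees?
Yes

Applying rotation by 60 degrees: x' = x*cos(60 degrees) - y*sin(60 degrees) = x/2 - sqrt(3)y/2, y' = x*sin(60 degrees) + y*cos(60 degrees) = sqrt(3)x/2 + y/2

Substituting into 3x^2 + 3y^2:
3(x/2 - sqrt(3)y/2)^2 + 3(sqrt(3)x/2 + y/2)^2
= 3x^2 + 3y^2

This equals the original expression 3x^2 + 3y^2, so it IS invariant.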